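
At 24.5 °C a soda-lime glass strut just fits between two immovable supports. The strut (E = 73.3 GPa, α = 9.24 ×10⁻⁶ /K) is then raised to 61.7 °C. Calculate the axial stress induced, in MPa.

ΔT = 37.20 K. Constrained thermal stress σ = E·α·ΔT = 73.30×10³ MPa × 9.24×10⁻⁶ × 37.20 = 25.2 MPa (compressive).

25.2 MPa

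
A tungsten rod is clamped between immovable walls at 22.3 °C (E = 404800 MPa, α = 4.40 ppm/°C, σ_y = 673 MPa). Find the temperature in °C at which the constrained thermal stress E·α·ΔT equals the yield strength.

E = 404800 MPa = 404.8 GPa.
E·α·ΔT = 673.0 MPa ⇒ ΔT = 673.0 / (404.8×10³ × 4.40×10⁻⁶) = 377.9 K.
T = 22.3 + 377.9 = 400.2 °C.

400 °C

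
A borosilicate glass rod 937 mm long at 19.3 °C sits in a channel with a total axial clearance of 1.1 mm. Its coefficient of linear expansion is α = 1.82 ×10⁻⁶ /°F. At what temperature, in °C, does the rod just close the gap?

378 °C

α = 1.82×10⁻⁶/°F × 9/5 = 3.28×10⁻⁶/K.
α·L₀·ΔT = 1.1 mm ⇒ ΔT = 1.1 / (3.28×10⁻⁶ × 937.0) = 358.4 K.
T = 19.3 + 358.4 = 377.7 °C.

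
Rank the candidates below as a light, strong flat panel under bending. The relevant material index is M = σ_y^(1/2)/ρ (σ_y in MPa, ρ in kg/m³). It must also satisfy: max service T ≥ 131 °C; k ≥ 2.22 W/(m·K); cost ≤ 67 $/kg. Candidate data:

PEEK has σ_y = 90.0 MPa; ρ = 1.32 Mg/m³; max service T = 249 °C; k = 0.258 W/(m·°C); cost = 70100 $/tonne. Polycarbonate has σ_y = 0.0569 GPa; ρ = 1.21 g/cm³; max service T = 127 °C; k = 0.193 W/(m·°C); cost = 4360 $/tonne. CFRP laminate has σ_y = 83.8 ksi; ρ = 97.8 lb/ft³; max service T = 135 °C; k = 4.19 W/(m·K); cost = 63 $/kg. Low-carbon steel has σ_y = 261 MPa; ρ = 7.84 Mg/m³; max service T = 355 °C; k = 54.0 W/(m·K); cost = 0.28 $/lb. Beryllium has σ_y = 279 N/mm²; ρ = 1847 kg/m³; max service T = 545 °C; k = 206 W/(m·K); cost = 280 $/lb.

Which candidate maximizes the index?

Screen on constraints: max service T ≥ 131 °C; k ≥ 2.22 W/(m·K); cost ≤ 67 $/kg. Survivors: CFRP laminate, low-carbon steel.
In SI units:
  CFRP laminate: σ_y = 577.8 MPa, ρ = 1567 kg/m³
  low-carbon steel: σ_y = 261.0 MPa, ρ = 7840 kg/m³
  CFRP laminate: M = 15.3×10⁻³
  low-carbon steel: M = 2.06×10⁻³
The maximum is for CFRP laminate.

CFRP laminate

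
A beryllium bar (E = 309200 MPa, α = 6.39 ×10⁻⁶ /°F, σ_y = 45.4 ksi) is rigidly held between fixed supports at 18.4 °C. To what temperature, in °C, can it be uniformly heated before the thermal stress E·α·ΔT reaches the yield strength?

E = 309200 MPa = 309.2 GPa.
α = 6.39×10⁻⁶/°F × 9/5 = 11.5×10⁻⁶/K.
σ_y = 45.4 ksi = 313.0 MPa.
E·α·ΔT = 313.0 MPa ⇒ ΔT = 313.0 / (309.2×10³ × 11.5×10⁻⁶) = 88.02 K.
T = 18.4 + 88.02 = 106.4 °C.

106 °C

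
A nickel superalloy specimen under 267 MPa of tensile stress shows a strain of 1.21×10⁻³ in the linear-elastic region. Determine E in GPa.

221 GPa

E = σ/ε = 267 MPa / 1.21×10⁻³ = 220700 MPa = 221 GPa.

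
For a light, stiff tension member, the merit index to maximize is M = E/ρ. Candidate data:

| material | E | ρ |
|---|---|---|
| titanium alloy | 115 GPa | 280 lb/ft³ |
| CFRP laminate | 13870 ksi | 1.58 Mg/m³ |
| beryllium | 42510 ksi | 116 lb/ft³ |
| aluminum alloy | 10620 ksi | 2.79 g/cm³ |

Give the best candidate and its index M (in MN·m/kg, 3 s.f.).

beryllium, M = 158 MN·m/kg

Convert each candidate to consistent units, then evaluate M:
  titanium alloy: E = 115.0 GPa, ρ = 4485 kg/m³
  CFRP laminate: E = 95.63 GPa, ρ = 1580 kg/m³
  beryllium: E = 293.1 GPa, ρ = 1858 kg/m³
  aluminum alloy: E = 73.22 GPa, ρ = 2790 kg/m³
  beryllium: M = 158 MN·m/kg
  CFRP laminate: M = 60.5 MN·m/kg
  aluminum alloy: M = 26.2 MN·m/kg
  titanium alloy: M = 25.6 MN·m/kg
Highest index: beryllium.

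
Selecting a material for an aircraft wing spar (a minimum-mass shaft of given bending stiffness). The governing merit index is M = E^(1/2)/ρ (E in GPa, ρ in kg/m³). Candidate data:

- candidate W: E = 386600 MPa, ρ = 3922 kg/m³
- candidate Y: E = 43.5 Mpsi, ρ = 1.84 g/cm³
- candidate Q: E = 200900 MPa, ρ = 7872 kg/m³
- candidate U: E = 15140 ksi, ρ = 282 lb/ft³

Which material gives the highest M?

candidate Y

Putting every candidate on a common basis:
  candidate W: E = 386.6 GPa, ρ = 3922 kg/m³
  candidate Y: E = 299.9 GPa, ρ = 1840 kg/m³
  candidate Q: E = 200.9 GPa, ρ = 7872 kg/m³
  candidate U: E = 104.4 GPa, ρ = 4517 kg/m³
  candidate Y: M = 9.41×10⁻³
  candidate W: M = 5.01×10⁻³
  candidate U: M = 2.26×10⁻³
  candidate Q: M = 1.80×10⁻³
Candidate Y ranks first.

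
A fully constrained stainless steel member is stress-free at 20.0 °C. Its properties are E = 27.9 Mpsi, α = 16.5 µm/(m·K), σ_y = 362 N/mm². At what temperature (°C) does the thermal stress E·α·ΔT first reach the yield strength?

E = 27.9 Mpsi = 192.4 GPa.
σ_y = 362 N/mm² = 362.0 MPa.
E·α·ΔT = 362.0 MPa ⇒ ΔT = 362.0 / (192.4×10³ × 16.5×10⁻⁶) = 114.1 K.
T = 20.0 + 114.1 = 134.1 °C.

134 °C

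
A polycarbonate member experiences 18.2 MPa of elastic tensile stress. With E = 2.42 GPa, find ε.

7.52×10⁻³

ε = σ/E = 18.2 / 2420 = 7.52×10⁻³.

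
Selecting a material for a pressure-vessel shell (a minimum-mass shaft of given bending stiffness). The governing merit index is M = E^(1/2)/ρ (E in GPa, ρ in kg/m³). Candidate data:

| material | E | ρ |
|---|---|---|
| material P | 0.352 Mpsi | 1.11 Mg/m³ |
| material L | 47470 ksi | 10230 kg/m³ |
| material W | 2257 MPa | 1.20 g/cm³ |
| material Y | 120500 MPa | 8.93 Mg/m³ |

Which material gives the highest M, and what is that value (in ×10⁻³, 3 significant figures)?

material L, M = 1.77×10⁻³

In SI units:
  material P: E = 2.427 GPa, ρ = 1110 kg/m³
  material L: E = 327.3 GPa, ρ = 10230 kg/m³
  material W: E = 2.257 GPa, ρ = 1200 kg/m³
  material Y: E = 120.5 GPa, ρ = 8930 kg/m³
  material L: M = 1.77×10⁻³
  material P: M = 1.40×10⁻³
  material W: M = 1.25×10⁻³
  material Y: M = 1.23×10⁻³
Material L ranks first.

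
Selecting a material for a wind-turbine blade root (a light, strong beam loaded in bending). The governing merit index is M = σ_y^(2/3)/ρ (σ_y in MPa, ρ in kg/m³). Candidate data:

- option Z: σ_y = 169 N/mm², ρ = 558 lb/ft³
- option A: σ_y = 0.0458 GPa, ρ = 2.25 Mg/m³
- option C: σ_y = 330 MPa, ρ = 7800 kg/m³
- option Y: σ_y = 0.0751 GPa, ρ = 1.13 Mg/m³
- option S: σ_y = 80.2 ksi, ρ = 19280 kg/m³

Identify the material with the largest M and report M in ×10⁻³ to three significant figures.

option Y, M = 15.8×10⁻³

Convert each candidate to consistent units, then evaluate M:
  option Z: σ_y = 169.0 MPa, ρ = 8938 kg/m³
  option A: σ_y = 45.80 MPa, ρ = 2250 kg/m³
  option C: σ_y = 330.0 MPa, ρ = 7800 kg/m³
  option Y: σ_y = 75.10 MPa, ρ = 1130 kg/m³
  option S: σ_y = 553.0 MPa, ρ = 19280 kg/m³
  option Y: M = 15.8×10⁻³
  option C: M = 6.12×10⁻³
  option A: M = 5.69×10⁻³
  option S: M = 3.49×10⁻³
  option Z: M = 3.42×10⁻³
The maximum is for option Y.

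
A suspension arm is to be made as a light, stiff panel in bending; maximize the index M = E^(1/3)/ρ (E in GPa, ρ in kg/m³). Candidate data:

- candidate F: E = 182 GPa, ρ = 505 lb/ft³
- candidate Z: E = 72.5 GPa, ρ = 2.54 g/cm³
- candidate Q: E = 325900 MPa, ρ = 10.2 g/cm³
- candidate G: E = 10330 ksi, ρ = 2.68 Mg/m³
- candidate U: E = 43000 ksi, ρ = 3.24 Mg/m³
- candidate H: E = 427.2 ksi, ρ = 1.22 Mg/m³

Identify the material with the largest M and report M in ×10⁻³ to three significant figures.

candidate U, M = 2.06×10⁻³

After converting to SI:
  candidate F: E = 182.0 GPa, ρ = 8089 kg/m³
  candidate Z: E = 72.50 GPa, ρ = 2540 kg/m³
  candidate Q: E = 325.9 GPa, ρ = 10200 kg/m³
  candidate G: E = 71.22 GPa, ρ = 2680 kg/m³
  candidate U: E = 296.5 GPa, ρ = 3240 kg/m³
  candidate H: E = 2.945 GPa, ρ = 1220 kg/m³
  candidate U: M = 2.06×10⁻³
  candidate Z: M = 1.64×10⁻³
  candidate G: M = 1.55×10⁻³
  candidate H: M = 1.17×10⁻³
  candidate F: M = 0.701×10⁻³
  candidate Q: M = 0.675×10⁻³
Candidate U ranks first.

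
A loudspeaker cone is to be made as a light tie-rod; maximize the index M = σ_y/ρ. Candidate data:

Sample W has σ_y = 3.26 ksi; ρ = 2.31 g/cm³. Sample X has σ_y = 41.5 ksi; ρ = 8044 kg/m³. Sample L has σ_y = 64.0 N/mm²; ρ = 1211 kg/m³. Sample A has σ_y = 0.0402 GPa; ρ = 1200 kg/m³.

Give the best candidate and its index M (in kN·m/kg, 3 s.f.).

sample L, M = 52.8 kN·m/kg

After converting to SI:
  sample W: σ_y = 22.48 MPa, ρ = 2310 kg/m³
  sample X: σ_y = 286.1 MPa, ρ = 8044 kg/m³
  sample L: σ_y = 64.00 MPa, ρ = 1211 kg/m³
  sample A: σ_y = 40.20 MPa, ρ = 1200 kg/m³
  sample L: M = 52.8 kN·m/kg
  sample X: M = 35.6 kN·m/kg
  sample A: M = 33.5 kN·m/kg
  sample W: M = 9.73 kN·m/kg
The maximum is for sample L.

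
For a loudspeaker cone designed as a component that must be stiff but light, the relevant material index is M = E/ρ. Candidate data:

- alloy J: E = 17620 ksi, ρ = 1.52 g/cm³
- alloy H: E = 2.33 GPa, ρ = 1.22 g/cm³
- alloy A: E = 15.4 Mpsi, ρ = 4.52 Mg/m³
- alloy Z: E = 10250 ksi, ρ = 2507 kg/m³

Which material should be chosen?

alloy J

After converting to SI:
  alloy J: E = 121.5 GPa, ρ = 1520 kg/m³
  alloy H: E = 2.330 GPa, ρ = 1220 kg/m³
  alloy A: E = 106.2 GPa, ρ = 4520 kg/m³
  alloy Z: E = 70.67 GPa, ρ = 2507 kg/m³
  alloy J: M = 79.9 MN·m/kg
  alloy Z: M = 28.2 MN·m/kg
  alloy A: M = 23.5 MN·m/kg
  alloy H: M = 1.91 MN·m/kg
Highest index: alloy J.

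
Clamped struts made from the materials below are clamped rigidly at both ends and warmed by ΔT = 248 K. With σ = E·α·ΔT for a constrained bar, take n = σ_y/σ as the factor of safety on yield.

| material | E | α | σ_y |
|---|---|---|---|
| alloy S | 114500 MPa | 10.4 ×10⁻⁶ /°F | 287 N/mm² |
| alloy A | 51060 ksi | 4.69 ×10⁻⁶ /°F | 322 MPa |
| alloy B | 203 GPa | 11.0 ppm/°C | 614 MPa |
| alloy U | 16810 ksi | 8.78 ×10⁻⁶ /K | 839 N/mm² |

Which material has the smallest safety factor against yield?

In consistent units (E in GPa, α in ×10⁻⁶/K, σ_y in MPa):
  alloy S: E = 114.5, α = 18.7, σ_y = 287.0 → σ = 532 MPa, n = 0.540
  alloy A: E = 352.0, α = 8.44, σ_y = 322.0 → σ = 737 MPa, n = 0.437
  alloy B: E = 203.0, α = 11.0, σ_y = 614.0 → σ = 554 MPa, n = 1.11
  alloy U: E = 115.9, α = 8.78, σ_y = 839.0 → σ = 252 MPa, n = 3.32
The minimum is alloy A at n = 0.437.

alloy A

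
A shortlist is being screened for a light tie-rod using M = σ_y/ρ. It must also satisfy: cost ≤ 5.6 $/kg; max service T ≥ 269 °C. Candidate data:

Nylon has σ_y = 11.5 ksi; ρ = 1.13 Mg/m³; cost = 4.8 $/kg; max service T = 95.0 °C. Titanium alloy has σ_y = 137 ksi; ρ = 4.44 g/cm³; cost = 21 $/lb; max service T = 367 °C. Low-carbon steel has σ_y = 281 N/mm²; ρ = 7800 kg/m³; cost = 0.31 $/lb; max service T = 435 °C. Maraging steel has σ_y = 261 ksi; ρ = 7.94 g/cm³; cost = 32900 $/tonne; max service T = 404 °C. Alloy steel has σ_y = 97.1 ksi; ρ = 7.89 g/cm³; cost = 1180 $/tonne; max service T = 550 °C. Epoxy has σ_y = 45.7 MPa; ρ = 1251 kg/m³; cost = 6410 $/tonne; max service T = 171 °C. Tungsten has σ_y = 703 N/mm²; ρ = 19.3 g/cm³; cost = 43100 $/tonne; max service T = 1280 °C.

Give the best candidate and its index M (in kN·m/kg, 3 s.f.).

alloy steel, M = 84.9 kN·m/kg

Screen on constraints: cost ≤ 5.6 $/kg; max service T ≥ 269 °C. Survivors: low-carbon steel, alloy steel.
Convert each candidate to consistent units, then evaluate M:
  low-carbon steel: σ_y = 281.0 MPa, ρ = 7800 kg/m³
  alloy steel: σ_y = 669.5 MPa, ρ = 7890 kg/m³
  alloy steel: M = 84.9 kN·m/kg
  low-carbon steel: M = 36.0 kN·m/kg
Highest index: alloy steel.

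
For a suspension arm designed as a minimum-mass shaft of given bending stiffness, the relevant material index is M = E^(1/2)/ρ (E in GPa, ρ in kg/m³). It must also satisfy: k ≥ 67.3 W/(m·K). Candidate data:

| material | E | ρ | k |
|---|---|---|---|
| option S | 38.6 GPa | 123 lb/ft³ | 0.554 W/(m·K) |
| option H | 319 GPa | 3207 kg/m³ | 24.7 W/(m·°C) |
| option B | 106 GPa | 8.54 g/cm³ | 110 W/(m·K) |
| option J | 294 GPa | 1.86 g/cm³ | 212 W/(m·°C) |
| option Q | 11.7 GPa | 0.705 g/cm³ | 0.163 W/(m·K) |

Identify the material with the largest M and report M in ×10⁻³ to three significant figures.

Screen on constraints: k ≥ 67.3 W/(m·K). Survivors: option B, option J.
In SI units:
  option B: E = 106.0 GPa, ρ = 8540 kg/m³
  option J: E = 294.0 GPa, ρ = 1860 kg/m³
  option J: M = 9.22×10⁻³
  option B: M = 1.21×10⁻³
Option J has the largest M.

option J, M = 9.22×10⁻³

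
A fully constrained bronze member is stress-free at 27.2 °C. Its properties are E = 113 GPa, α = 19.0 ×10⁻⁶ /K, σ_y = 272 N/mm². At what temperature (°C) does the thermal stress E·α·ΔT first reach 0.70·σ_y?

σ_y = 272 N/mm² = 272.0 MPa.
E·α·ΔT = 190.4 MPa ⇒ ΔT = 190.4 / (113.0×10³ × 19.0×10⁻⁶) = 88.68 K.
T = 27.2 + 88.68 = 115.9 °C.

116 °C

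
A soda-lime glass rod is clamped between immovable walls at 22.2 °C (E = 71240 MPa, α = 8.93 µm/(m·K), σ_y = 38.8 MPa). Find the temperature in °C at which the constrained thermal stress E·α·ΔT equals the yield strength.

E = 71240 MPa = 71.24 GPa.
E·α·ΔT = 38.80 MPa ⇒ ΔT = 38.80 / (71.24×10³ × 8.93×10⁻⁶) = 60.99 K.
T = 22.2 + 60.99 = 83.19 °C.

83.2 °C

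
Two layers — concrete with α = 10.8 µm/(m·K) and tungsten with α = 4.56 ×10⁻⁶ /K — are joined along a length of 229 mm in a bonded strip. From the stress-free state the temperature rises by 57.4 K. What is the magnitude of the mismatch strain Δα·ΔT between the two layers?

3.58×10⁻⁴

Δα = |10.8 − 4.56|×10⁻⁶/K = 6.24×10⁻⁶/K.
Mismatch strain = Δα·ΔT = 6.24×10⁻⁶ × 57.4 = 3.58×10⁻⁴.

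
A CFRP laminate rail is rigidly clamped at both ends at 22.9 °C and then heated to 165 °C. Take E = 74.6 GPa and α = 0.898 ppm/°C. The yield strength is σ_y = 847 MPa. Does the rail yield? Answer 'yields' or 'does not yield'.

ΔT = 142.1 K. Constrained thermal stress σ = E·α·ΔT = 74.60×10³ MPa × 0.898×10⁻⁶ × 142.1 = 9.52 MPa (compressive).
Compare to σ_y = 847 MPa: σ < σ_y, so it does not yield.

does not yield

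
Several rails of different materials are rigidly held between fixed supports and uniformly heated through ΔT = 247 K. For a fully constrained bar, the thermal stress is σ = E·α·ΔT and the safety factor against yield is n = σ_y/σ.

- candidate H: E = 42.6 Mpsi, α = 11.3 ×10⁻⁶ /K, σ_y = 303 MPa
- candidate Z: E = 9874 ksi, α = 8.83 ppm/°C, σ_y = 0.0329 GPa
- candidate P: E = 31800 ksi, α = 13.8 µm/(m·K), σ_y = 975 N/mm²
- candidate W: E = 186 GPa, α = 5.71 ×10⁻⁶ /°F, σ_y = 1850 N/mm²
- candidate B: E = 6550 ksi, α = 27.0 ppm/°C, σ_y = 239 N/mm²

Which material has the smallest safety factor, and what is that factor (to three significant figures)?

Converting E to GPa, α to ×10⁻⁶/K, σ_y to MPa, then σ and n for each:
  candidate H: E = 293.7, α = 11.3, σ_y = 303.0 → σ = 820 MPa, n = 0.370
  candidate Z: E = 68.08, α = 8.83, σ_y = 32.90 → σ = 148 MPa, n = 0.222
  candidate P: E = 219.3, α = 13.8, σ_y = 975.0 → σ = 747 MPa, n = 1.30
  candidate W: E = 186.0, α = 10.3, σ_y = 1850 → σ = 472 MPa, n = 3.92
  candidate B: E = 45.16, α = 27.0, σ_y = 239.0 → σ = 301 MPa, n = 0.794
The minimum is candidate Z at n = 0.222.

candidate Z, n = 0.222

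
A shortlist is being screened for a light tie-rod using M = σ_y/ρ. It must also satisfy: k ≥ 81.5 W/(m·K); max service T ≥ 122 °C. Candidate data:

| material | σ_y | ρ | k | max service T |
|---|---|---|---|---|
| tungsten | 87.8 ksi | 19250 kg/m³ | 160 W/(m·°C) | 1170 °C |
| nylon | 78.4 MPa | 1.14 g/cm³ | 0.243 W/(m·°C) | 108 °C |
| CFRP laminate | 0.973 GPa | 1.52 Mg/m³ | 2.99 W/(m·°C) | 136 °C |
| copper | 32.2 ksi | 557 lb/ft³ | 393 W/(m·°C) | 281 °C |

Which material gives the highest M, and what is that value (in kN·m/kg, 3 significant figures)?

Screen on constraints: k ≥ 81.5 W/(m·K); max service T ≥ 122 °C. Survivors: tungsten, copper.
Normalizing units and computing the index:
  tungsten: σ_y = 605.4 MPa, ρ = 19250 kg/m³
  copper: σ_y = 222.0 MPa, ρ = 8922 kg/m³
  tungsten: M = 31.4 kN·m/kg
  copper: M = 24.9 kN·m/kg
Tungsten ranks first.

tungsten, M = 31.4 kN·m/kg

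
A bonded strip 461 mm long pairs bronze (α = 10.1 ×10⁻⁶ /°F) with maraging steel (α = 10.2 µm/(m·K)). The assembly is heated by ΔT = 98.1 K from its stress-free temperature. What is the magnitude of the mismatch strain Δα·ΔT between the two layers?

bronze: α = 10.1×10⁻⁶/°F × 9/5 = 18.2×10⁻⁶/K.
Δα = |18.2 − 10.2|×10⁻⁶/K = 7.98×10⁻⁶/K.
Mismatch strain = Δα·ΔT = 7.98×10⁻⁶ × 98.1 = 7.83×10⁻⁴.

7.83×10⁻⁴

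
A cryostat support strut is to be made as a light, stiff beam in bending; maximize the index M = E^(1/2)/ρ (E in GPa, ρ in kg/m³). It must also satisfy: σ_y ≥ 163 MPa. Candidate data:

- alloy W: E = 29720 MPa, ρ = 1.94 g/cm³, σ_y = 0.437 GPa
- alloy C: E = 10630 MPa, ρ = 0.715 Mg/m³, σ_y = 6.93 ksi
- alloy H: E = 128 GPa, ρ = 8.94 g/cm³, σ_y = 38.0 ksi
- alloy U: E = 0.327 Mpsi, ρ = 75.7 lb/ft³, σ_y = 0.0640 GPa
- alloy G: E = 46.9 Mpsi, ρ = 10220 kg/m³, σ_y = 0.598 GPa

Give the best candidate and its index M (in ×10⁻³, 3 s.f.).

alloy W, M = 2.81×10⁻³

Screen on constraints: σ_y ≥ 163 MPa. Survivors: alloy W, alloy H, alloy G.
Normalizing units and computing the index:
  alloy W: E = 29.72 GPa, ρ = 1940 kg/m³
  alloy H: E = 128.0 GPa, ρ = 8940 kg/m³
  alloy G: E = 323.4 GPa, ρ = 10220 kg/m³
  alloy W: M = 2.81×10⁻³
  alloy G: M = 1.76×10⁻³
  alloy H: M = 1.27×10⁻³
Alloy W ranks first.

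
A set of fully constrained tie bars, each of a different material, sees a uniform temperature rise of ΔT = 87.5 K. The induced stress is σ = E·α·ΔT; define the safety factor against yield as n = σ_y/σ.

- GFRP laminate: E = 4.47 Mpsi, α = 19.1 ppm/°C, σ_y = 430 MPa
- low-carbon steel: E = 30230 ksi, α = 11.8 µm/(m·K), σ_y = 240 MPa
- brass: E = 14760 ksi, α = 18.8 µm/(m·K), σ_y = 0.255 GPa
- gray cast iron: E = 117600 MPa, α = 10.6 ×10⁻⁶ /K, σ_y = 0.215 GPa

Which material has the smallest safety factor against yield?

low-carbon steel

With everything in SI (GPa, ×10⁻⁶/K, MPa):
  GFRP laminate: E = 30.82, α = 19.1, σ_y = 430.0 → σ = 51.5 MPa, n = 8.35
  low-carbon steel: E = 208.4, α = 11.8, σ_y = 240.0 → σ = 215 MPa, n = 1.12
  brass: E = 101.8, α = 18.8, σ_y = 255.0 → σ = 167 MPa, n = 1.52
  gray cast iron: E = 117.6, α = 10.6, σ_y = 215.0 → σ = 109 MPa, n = 1.97
Smallest n: low-carbon steel with n = 1.12.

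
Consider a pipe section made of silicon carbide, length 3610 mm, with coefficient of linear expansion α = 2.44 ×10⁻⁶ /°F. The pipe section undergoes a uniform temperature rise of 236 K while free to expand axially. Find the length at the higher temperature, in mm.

3613.7 mm

Convert α: 2.44×10⁻⁶/°F × (9/5) = 4.39×10⁻⁶/K.
ΔL = α·L₀·ΔT = 4.39×10⁻⁶ × 3610 mm × 236.0 K = 3.74 mm.
L = L₀ + ΔL = 3610 + 3.74 = 3613.7 mm.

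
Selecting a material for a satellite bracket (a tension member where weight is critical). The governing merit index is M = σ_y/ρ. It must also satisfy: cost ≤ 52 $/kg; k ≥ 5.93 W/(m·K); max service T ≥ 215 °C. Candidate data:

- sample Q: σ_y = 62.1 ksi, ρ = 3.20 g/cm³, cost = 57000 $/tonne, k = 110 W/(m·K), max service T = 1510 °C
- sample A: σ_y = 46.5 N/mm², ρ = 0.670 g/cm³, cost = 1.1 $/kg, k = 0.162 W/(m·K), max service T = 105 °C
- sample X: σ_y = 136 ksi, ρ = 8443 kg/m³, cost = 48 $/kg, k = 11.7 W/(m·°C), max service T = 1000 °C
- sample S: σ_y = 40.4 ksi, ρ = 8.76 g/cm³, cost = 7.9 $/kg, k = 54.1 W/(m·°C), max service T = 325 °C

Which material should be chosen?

sample X

Screen on constraints: cost ≤ 52 $/kg; k ≥ 5.93 W/(m·K); max service T ≥ 215 °C. Survivors: sample X, sample S.
In SI units:
  sample X: σ_y = 937.7 MPa, ρ = 8443 kg/m³
  sample S: σ_y = 278.5 MPa, ρ = 8760 kg/m³
  sample X: M = 111 kN·m/kg
  sample S: M = 31.8 kN·m/kg
Sample X has the largest M.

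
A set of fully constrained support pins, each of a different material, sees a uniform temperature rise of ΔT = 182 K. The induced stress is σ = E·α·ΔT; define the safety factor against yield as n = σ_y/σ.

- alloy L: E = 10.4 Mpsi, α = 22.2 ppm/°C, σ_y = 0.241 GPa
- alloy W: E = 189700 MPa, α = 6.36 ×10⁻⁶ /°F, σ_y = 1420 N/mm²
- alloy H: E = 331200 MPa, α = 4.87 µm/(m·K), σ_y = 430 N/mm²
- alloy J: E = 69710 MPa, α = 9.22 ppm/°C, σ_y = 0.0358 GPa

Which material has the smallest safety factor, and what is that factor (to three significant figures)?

alloy J, n = 0.306

Converting E to GPa, α to ×10⁻⁶/K, σ_y to MPa, then σ and n for each:
  alloy L: E = 71.71, α = 22.2, σ_y = 241.0 → σ = 290 MPa, n = 0.832
  alloy W: E = 189.7, α = 11.4, σ_y = 1420 → σ = 395 MPa, n = 3.59
  alloy H: E = 331.2, α = 4.87, σ_y = 430.0 → σ = 294 MPa, n = 1.46
  alloy J: E = 69.71, α = 9.22, σ_y = 35.80 → σ = 117 MPa, n = 0.306
Smallest n: alloy J with n = 0.306.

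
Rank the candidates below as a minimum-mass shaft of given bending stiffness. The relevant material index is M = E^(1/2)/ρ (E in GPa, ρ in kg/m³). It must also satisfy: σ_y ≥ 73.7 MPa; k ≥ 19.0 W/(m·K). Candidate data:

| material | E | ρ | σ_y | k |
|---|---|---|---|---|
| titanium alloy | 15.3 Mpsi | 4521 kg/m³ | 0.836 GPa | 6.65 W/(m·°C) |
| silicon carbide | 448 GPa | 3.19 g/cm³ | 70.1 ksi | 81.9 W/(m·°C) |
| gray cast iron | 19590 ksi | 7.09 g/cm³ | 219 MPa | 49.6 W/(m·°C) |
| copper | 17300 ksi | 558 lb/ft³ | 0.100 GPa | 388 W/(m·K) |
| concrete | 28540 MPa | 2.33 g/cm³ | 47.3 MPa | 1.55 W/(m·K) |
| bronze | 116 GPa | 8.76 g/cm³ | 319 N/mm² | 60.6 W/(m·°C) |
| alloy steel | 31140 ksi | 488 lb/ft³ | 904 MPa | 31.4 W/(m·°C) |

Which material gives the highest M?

silicon carbide

Screen on constraints: σ_y ≥ 73.7 MPa; k ≥ 19.0 W/(m·K). Survivors: silicon carbide, gray cast iron, copper, bronze, alloy steel.
Putting every candidate on a common basis:
  silicon carbide: E = 448.0 GPa, ρ = 3190 kg/m³
  gray cast iron: E = 135.1 GPa, ρ = 7090 kg/m³
  copper: E = 119.3 GPa, ρ = 8938 kg/m³
  bronze: E = 116.0 GPa, ρ = 8760 kg/m³
  alloy steel: E = 214.7 GPa, ρ = 7817 kg/m³
  silicon carbide: M = 6.64×10⁻³
  alloy steel: M = 1.87×10⁻³
  gray cast iron: M = 1.64×10⁻³
  bronze: M = 1.23×10⁻³
  copper: M = 1.22×10⁻³
Highest index: silicon carbide.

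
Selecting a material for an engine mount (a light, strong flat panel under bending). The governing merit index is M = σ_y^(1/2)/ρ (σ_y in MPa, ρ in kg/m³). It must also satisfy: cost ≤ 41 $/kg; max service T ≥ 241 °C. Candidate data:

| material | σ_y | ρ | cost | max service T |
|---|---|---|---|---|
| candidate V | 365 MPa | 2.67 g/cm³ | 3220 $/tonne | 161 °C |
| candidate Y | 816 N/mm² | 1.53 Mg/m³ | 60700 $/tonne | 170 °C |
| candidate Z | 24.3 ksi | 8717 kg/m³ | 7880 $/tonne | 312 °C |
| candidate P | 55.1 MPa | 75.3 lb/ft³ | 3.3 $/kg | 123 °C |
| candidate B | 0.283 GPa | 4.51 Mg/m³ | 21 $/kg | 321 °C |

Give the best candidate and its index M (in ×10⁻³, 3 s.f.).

Screen on constraints: cost ≤ 41 $/kg; max service T ≥ 241 °C. Survivors: candidate Z, candidate B.
Normalizing units and computing the index:
  candidate Z: σ_y = 167.5 MPa, ρ = 8717 kg/m³
  candidate B: σ_y = 283.0 MPa, ρ = 4510 kg/m³
  candidate B: M = 3.73×10⁻³
  candidate Z: M = 1.48×10⁻³
Candidate B has the largest M.

candidate B, M = 3.73×10⁻³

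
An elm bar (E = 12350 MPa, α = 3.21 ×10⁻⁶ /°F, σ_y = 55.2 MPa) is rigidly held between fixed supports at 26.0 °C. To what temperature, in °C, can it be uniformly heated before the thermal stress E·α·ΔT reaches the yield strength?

E = 12350 MPa = 12.35 GPa.
α = 3.21×10⁻⁶/°F × 9/5 = 5.78×10⁻⁶/K.
E·α·ΔT = 55.20 MPa ⇒ ΔT = 55.20 / (12.35×10³ × 5.78×10⁻⁶) = 773.6 K.
T = 26.0 + 773.6 = 799.6 °C.

800 °C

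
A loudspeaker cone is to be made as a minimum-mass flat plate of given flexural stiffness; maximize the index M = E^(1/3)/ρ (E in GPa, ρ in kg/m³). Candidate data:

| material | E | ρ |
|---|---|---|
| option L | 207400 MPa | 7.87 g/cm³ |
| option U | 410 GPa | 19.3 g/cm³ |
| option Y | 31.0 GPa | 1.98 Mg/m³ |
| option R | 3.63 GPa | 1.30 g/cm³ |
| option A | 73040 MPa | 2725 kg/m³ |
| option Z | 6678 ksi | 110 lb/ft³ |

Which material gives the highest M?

After converting to SI:
  option L: E = 207.4 GPa, ρ = 7870 kg/m³
  option U: E = 410.0 GPa, ρ = 19300 kg/m³
  option Y: E = 31.00 GPa, ρ = 1980 kg/m³
  option R: E = 3.630 GPa, ρ = 1300 kg/m³
  option A: E = 73.04 GPa, ρ = 2725 kg/m³
  option Z: E = 46.04 GPa, ρ = 1762 kg/m³
  option Z: M = 2.03×10⁻³
  option Y: M = 1.59×10⁻³
  option A: M = 1.53×10⁻³
  option R: M = 1.18×10⁻³
  option L: M = 0.752×10⁻³
  option U: M = 0.385×10⁻³
Option Z has the largest M.

option Z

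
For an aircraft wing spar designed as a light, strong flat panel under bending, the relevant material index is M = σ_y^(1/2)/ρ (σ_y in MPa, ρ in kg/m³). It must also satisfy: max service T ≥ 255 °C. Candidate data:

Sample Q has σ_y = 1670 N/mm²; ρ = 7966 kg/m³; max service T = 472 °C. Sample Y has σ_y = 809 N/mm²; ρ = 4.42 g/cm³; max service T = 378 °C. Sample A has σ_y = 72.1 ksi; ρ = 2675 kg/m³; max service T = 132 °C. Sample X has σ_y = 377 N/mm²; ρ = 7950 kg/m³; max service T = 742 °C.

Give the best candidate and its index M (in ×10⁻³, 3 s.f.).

sample Y, M = 6.44×10⁻³

Screen on constraints: max service T ≥ 255 °C. Survivors: sample Q, sample Y, sample X.
Normalizing units and computing the index:
  sample Q: σ_y = 1670 MPa, ρ = 7966 kg/m³
  sample Y: σ_y = 809.0 MPa, ρ = 4420 kg/m³
  sample X: σ_y = 377.0 MPa, ρ = 7950 kg/m³
  sample Y: M = 6.44×10⁻³
  sample Q: M = 5.13×10⁻³
  sample X: M = 2.44×10⁻³
Sample Y ranks first.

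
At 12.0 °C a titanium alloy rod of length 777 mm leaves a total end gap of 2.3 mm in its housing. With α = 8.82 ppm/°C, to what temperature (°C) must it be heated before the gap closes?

348 °C

α·L₀·ΔT = 2.3 mm ⇒ ΔT = 2.3 / (8.82×10⁻⁶ × 777.0) = 335.6 K.
T = 12.0 + 335.6 = 347.6 °C.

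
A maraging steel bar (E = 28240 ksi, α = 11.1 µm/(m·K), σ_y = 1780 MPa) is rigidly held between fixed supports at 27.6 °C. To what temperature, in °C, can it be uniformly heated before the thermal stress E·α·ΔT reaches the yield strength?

E = 28240 ksi = 194.7 GPa.
E·α·ΔT = 1780 MPa ⇒ ΔT = 1780 / (194.7×10³ × 11.1×10⁻⁶) = 823.6 K.
T = 27.6 + 823.6 = 851.2 °C.

851 °C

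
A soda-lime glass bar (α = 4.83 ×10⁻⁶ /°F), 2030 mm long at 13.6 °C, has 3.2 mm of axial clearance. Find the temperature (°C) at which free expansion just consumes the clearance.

195 °C

α = 4.83×10⁻⁶/°F × 9/5 = 8.69×10⁻⁶/K.
α·L₀·ΔT = 3.2 mm ⇒ ΔT = 3.2 / (8.69×10⁻⁶ × 2030.0) = 181.3 K.
T = 13.6 + 181.3 = 194.9 °C.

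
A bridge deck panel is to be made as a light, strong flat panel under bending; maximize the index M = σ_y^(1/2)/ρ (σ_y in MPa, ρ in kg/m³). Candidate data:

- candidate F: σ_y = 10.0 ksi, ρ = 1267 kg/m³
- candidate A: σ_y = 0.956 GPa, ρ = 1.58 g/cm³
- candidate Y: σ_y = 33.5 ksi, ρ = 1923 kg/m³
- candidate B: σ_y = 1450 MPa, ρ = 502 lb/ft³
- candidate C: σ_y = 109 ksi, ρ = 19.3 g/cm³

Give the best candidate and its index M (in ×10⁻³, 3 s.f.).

candidate A, M = 19.6×10⁻³

Normalizing units and computing the index:
  candidate F: σ_y = 68.95 MPa, ρ = 1267 kg/m³
  candidate A: σ_y = 956.0 MPa, ρ = 1580 kg/m³
  candidate Y: σ_y = 231.0 MPa, ρ = 1923 kg/m³
  candidate B: σ_y = 1450 MPa, ρ = 8041 kg/m³
  candidate C: σ_y = 751.5 MPa, ρ = 19300 kg/m³
  candidate A: M = 19.6×10⁻³
  candidate Y: M = 7.90×10⁻³
  candidate F: M = 6.55×10⁻³
  candidate B: M = 4.74×10⁻³
  candidate C: M = 1.42×10⁻³
Highest index: candidate A.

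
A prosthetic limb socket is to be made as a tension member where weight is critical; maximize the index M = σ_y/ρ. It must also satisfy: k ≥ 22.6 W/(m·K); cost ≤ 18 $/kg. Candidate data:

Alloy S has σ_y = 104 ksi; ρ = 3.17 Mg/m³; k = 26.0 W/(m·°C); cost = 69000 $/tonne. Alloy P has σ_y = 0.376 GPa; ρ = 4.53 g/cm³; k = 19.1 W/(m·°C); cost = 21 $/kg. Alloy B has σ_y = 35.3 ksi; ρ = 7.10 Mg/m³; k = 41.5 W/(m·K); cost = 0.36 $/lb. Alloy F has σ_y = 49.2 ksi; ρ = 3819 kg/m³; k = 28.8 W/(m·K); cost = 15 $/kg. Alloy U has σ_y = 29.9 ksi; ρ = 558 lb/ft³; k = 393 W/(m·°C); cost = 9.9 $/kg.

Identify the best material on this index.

Screen on constraints: k ≥ 22.6 W/(m·K); cost ≤ 18 $/kg. Survivors: alloy B, alloy F, alloy U.
After converting to SI:
  alloy B: σ_y = 243.4 MPa, ρ = 7100 kg/m³
  alloy F: σ_y = 339.2 MPa, ρ = 3819 kg/m³
  alloy U: σ_y = 206.2 MPa, ρ = 8938 kg/m³
  alloy F: M = 88.8 kN·m/kg
  alloy B: M = 34.3 kN·m/kg
  alloy U: M = 23.1 kN·m/kg
Alloy F has the largest M.

alloy F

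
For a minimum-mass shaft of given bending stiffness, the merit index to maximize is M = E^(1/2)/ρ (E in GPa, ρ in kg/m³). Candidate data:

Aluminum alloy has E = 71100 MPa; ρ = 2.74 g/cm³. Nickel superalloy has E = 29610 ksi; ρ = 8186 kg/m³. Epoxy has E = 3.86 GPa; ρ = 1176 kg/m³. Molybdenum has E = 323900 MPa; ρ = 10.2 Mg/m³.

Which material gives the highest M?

aluminum alloy

Normalizing units and computing the index:
  aluminum alloy: E = 71.10 GPa, ρ = 2740 kg/m³
  nickel superalloy: E = 204.2 GPa, ρ = 8186 kg/m³
  epoxy: E = 3.860 GPa, ρ = 1176 kg/m³
  molybdenum: E = 323.9 GPa, ρ = 10200 kg/m³
  aluminum alloy: M = 3.08×10⁻³
  molybdenum: M = 1.76×10⁻³
  nickel superalloy: M = 1.75×10⁻³
  epoxy: M = 1.67×10⁻³
Aluminum alloy has the largest M.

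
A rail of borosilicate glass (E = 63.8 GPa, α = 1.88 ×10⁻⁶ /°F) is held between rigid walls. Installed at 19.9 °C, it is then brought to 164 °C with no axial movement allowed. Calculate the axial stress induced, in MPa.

31.1 MPa

α = 1.88×10⁻⁶/°F × 9/5 = 3.38×10⁻⁶/K.
ΔT = 144.1 K. Constrained thermal stress σ = E·α·ΔT = 63.80×10³ MPa × 3.38×10⁻⁶ × 144.1 = 31.1 MPa (compressive).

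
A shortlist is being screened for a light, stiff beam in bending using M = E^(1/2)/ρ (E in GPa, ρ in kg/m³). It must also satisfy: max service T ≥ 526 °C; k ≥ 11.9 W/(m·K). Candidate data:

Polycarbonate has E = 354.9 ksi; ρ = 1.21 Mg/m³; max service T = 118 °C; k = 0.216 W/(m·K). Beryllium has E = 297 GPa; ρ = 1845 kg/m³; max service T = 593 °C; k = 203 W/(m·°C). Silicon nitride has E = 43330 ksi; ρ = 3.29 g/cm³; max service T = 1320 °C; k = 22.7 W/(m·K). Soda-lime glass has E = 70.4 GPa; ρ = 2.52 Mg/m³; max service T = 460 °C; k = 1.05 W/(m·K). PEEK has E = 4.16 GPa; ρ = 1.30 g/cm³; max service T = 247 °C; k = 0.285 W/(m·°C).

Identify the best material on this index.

beryllium

Screen on constraints: max service T ≥ 526 °C; k ≥ 11.9 W/(m·K). Survivors: beryllium, silicon nitride.
Normalizing units and computing the index:
  beryllium: E = 297.0 GPa, ρ = 1845 kg/m³
  silicon nitride: E = 298.7 GPa, ρ = 3290 kg/m³
  beryllium: M = 9.34×10⁻³
  silicon nitride: M = 5.25×10⁻³
Highest index: beryllium.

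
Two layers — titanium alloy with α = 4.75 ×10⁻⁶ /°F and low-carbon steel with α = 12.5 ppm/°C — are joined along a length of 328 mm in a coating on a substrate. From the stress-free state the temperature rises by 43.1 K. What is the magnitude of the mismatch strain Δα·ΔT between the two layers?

titanium alloy: α = 4.75×10⁻⁶/°F × 9/5 = 8.55×10⁻⁶/K.
Δα = |8.55 − 12.5|×10⁻⁶/K = 3.95×10⁻⁶/K.
Mismatch strain = Δα·ΔT = 3.95×10⁻⁶ × 43.1 = 1.70×10⁻⁴.

1.70×10⁻⁴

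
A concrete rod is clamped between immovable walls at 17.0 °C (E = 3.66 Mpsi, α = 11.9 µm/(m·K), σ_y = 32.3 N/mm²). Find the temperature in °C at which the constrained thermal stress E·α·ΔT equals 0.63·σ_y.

84.8 °C

E = 3.66 Mpsi = 25.23 GPa.
σ_y = 32.3 N/mm² = 32.30 MPa.
E·α·ΔT = 20.35 MPa ⇒ ΔT = 20.35 / (25.23×10³ × 11.9×10⁻⁶) = 67.76 K.
T = 17.0 + 67.76 = 84.76 °C.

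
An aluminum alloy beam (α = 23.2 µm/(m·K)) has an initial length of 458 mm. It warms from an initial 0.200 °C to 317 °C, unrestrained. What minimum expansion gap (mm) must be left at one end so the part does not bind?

3.37 mm

ΔT = 317 − 0.200 = 316.8 K.
ΔL = α·L₀·ΔT = 23.2×10⁻⁶ × 458 mm × 316.8 K = 3.37 mm.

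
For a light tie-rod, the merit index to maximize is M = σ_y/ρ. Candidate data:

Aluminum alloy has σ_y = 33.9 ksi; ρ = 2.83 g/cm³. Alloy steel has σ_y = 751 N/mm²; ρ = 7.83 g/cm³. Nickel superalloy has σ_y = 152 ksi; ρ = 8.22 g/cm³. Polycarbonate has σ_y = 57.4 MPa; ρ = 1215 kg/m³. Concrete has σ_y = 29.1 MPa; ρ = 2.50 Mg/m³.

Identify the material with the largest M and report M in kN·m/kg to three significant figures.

nickel superalloy, M = 127 kN·m/kg

In SI units:
  aluminum alloy: σ_y = 233.7 MPa, ρ = 2830 kg/m³
  alloy steel: σ_y = 751.0 MPa, ρ = 7830 kg/m³
  nickel superalloy: σ_y = 1048 MPa, ρ = 8220 kg/m³
  polycarbonate: σ_y = 57.40 MPa, ρ = 1215 kg/m³
  concrete: σ_y = 29.10 MPa, ρ = 2500 kg/m³
  nickel superalloy: M = 127 kN·m/kg
  alloy steel: M = 95.9 kN·m/kg
  aluminum alloy: M = 82.6 kN·m/kg
  polycarbonate: M = 47.2 kN·m/kg
  concrete: M = 11.6 kN·m/kg
Nickel superalloy has the largest M.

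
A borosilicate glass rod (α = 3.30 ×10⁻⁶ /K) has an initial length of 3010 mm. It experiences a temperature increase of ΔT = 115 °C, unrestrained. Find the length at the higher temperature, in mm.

ΔL = α·L₀·ΔT = 3.30×10⁻⁶ × 3010 mm × 115.0 K = 1.14 mm.
L = L₀ + ΔL = 3010 + 1.14 = 3011.1 mm.

3011.1 mm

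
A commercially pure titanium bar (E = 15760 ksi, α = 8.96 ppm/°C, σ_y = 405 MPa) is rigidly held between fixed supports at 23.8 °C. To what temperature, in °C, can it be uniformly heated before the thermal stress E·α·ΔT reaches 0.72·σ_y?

323 °C

E = 15760 ksi = 108.7 GPa.
E·α·ΔT = 291.6 MPa ⇒ ΔT = 291.6 / (108.7×10³ × 8.96×10⁻⁶) = 299.5 K.
T = 23.8 + 299.5 = 323.3 °C.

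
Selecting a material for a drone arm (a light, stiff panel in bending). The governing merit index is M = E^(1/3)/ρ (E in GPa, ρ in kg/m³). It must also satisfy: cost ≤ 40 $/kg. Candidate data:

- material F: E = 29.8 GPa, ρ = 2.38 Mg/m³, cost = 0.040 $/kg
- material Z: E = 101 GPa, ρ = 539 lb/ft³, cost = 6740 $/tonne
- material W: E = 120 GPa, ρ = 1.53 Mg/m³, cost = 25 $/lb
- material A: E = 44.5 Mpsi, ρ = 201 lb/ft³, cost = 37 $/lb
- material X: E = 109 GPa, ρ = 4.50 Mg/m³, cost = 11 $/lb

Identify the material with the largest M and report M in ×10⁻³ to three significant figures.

Screen on constraints: cost ≤ 40 $/kg. Survivors: material F, material Z, material X.
After converting to SI:
  material F: E = 29.80 GPa, ρ = 2380 kg/m³
  material Z: E = 101.0 GPa, ρ = 8634 kg/m³
  material X: E = 109.0 GPa, ρ = 4500 kg/m³
  material F: M = 1.30×10⁻³
  material X: M = 1.06×10⁻³
  material Z: M = 0.539×10⁻³
Material F has the largest M.

material F, M = 1.30×10⁻³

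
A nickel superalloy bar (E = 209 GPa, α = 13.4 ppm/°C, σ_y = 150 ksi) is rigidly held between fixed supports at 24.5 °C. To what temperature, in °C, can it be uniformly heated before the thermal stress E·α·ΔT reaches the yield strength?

394 °C

σ_y = 150 ksi = 1034 MPa.
E·α·ΔT = 1034 MPa ⇒ ΔT = 1034 / (209.0×10³ × 13.4×10⁻⁶) = 369.3 K.
T = 24.5 + 369.3 = 393.8 °C.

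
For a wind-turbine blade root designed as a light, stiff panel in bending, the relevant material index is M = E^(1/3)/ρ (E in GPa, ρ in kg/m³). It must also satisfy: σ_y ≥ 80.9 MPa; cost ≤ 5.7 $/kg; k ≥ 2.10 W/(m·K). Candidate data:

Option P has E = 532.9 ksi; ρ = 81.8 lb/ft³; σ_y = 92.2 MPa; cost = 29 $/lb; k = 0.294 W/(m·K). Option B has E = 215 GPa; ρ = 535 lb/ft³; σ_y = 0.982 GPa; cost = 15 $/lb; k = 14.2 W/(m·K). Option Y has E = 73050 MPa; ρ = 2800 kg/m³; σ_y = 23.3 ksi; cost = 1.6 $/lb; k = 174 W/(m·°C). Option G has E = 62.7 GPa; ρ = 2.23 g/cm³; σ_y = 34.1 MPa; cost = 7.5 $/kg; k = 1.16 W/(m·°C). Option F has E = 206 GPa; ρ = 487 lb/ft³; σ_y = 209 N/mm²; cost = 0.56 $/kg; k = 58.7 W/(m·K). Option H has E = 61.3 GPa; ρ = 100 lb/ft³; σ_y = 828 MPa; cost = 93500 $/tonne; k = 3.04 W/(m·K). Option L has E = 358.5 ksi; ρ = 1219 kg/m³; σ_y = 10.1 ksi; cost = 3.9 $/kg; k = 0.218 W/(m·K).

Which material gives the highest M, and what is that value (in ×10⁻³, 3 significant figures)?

Screen on constraints: σ_y ≥ 80.9 MPa; cost ≤ 5.7 $/kg; k ≥ 2.10 W/(m·K). Survivors: option Y, option F.
Convert each candidate to consistent units, then evaluate M:
  option Y: E = 73.05 GPa, ρ = 2800 kg/m³
  option F: E = 206.0 GPa, ρ = 7801 kg/m³
  option Y: M = 1.49×10⁻³
  option F: M = 0.757×10⁻³
Option Y has the largest M.

option Y, M = 1.49×10⁻³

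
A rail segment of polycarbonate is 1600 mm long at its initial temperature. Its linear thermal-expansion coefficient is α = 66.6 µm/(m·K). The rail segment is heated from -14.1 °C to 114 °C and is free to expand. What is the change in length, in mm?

ΔT = 114 − (-14.1) = 128.1 K.
ΔL = α·L₀·ΔT = 66.6×10⁻⁶ × 1600 mm × 128.1 K = 13.7 mm.

13.7 mm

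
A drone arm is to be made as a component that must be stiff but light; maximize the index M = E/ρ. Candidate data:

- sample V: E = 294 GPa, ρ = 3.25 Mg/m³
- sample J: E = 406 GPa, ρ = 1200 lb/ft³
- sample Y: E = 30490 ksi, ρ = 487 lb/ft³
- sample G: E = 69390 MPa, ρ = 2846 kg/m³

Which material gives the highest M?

sample V

Convert each candidate to consistent units, then evaluate M:
  sample V: E = 294.0 GPa, ρ = 3250 kg/m³
  sample J: E = 406.0 GPa, ρ = 19220 kg/m³
  sample Y: E = 210.2 GPa, ρ = 7801 kg/m³
  sample G: E = 69.39 GPa, ρ = 2846 kg/m³
  sample V: M = 90.5 MN·m/kg
  sample Y: M = 26.9 MN·m/kg
  sample G: M = 24.4 MN·m/kg
  sample J: M = 21.1 MN·m/kg
The maximum is for sample V.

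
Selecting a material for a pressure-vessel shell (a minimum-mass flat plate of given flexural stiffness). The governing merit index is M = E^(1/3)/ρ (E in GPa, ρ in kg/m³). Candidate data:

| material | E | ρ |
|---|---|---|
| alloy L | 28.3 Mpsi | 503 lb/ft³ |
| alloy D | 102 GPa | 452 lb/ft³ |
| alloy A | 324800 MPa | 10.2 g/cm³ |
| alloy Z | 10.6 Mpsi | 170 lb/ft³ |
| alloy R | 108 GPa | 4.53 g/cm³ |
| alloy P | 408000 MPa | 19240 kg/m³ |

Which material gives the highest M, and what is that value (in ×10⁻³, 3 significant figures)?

alloy Z, M = 1.54×10⁻³

In SI units:
  alloy L: E = 195.1 GPa, ρ = 8057 kg/m³
  alloy D: E = 102.0 GPa, ρ = 7240 kg/m³
  alloy A: E = 324.8 GPa, ρ = 10200 kg/m³
  alloy Z: E = 73.08 GPa, ρ = 2723 kg/m³
  alloy R: E = 108.0 GPa, ρ = 4530 kg/m³
  alloy P: E = 408.0 GPa, ρ = 19240 kg/m³
  alloy Z: M = 1.54×10⁻³
  alloy R: M = 1.05×10⁻³
  alloy L: M = 0.720×10⁻³
  alloy A: M = 0.674×10⁻³
  alloy D: M = 0.645×10⁻³
  alloy P: M = 0.385×10⁻³
Alloy Z has the largest M.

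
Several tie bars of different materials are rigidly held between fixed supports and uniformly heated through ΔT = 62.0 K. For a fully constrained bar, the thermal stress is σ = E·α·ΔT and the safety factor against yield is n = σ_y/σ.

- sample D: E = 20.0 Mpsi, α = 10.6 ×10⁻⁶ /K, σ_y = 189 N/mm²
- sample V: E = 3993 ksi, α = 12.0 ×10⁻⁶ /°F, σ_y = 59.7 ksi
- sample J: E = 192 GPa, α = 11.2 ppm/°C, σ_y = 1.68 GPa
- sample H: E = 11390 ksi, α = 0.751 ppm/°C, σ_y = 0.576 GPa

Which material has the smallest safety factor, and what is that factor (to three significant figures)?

sample D, n = 2.09

With everything in SI (GPa, ×10⁻⁶/K, MPa):
  sample D: E = 137.9, α = 10.6, σ_y = 189.0 → σ = 90.6 MPa, n = 2.09
  sample V: E = 27.53, α = 21.6, σ_y = 411.6 → σ = 36.9 MPa, n = 11.2
  sample J: E = 192.0, α = 11.2, σ_y = 1680 → σ = 133 MPa, n = 12.6
  sample H: E = 78.53, α = 0.751, σ_y = 576.0 → σ = 3.66 MPa, n = 158
Sample D has the lowest safety factor, n = 2.09.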